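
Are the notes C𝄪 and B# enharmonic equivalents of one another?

No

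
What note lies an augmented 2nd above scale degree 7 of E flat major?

E#

Scale degree 7 of Eb major is D.
An augmented second (3 semitones) above D lands on the letter E, giving E#.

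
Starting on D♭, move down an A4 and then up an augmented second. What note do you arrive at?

Bb

An augmented fourth down from Db is Abb (letter A, 6 semitones down).
An augmented second up from Abb is Bb (letter B, 3 semitones up).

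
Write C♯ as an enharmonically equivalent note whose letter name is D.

Plain D sits 1 semitone above C#, so on the letter D the same pitch needs a flat: Db.

Db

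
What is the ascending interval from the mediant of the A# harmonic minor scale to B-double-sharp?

augmented seventh

The mediant of A# harmonic minor is C#.
C# up to B##: letters C→B make it a seventh; 12 semitones makes it augmented.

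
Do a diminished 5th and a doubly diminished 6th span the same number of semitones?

Yes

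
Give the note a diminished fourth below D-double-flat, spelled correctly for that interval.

D down a perfect fourth is A, so the target letter is A.
From Dbb, a diminished fourth is 4 semitones down: Ab.

Ab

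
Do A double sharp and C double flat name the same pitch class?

No

Two spellings are enharmonically equivalent only if they share a pitch class.
Here A## → 11, Cbb → 10; 10 ≠ 11, so they are not.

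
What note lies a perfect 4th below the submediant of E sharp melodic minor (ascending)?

G##

The submediant of E# melodic minor (ascending) is C##.
A perfect fourth (5 semitones) below C## lands on the letter G, giving G##.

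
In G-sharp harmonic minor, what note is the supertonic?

A#

The G# harmonic minor scale runs G# A# B C# D# E F##.
Degree 2 is A#.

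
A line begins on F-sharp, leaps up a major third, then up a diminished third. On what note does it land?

C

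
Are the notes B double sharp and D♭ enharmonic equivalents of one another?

Yes

B## = pitch class 1 and Db = pitch class 1 — the same pitch class, so they are enharmonic equivalents.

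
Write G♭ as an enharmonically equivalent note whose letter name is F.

F#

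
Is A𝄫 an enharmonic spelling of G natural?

Abb = pitch class 7 and G = pitch class 7 — the same pitch class, so they are enharmonic equivalents.

Yes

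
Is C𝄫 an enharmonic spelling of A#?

Cbb = pitch class 10 and A# = pitch class 10 — the same pitch class, so they are enharmonic equivalents.

Yes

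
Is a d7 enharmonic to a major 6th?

Yes

A diminished seventh spans 9 semitones; a major sixth spans 9.
They are enharmonically equivalent.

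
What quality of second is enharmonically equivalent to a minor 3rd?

A minor third spans 3 semitones.
A second spanning 3 semitones is augmented (the major second is 2).

augmented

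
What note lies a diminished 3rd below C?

A#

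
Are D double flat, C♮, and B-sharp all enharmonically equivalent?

Yes

Dbb is pitch class 0; C is pitch class 0; B# is pitch class 0.
All spellings map to pitch class 0, so they are enharmonically equivalent.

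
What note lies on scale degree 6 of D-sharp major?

B#

Degree 6 takes the letter 5 steps above D, which is B.
In major, degree 6 sits 9 semitones above the tonic. D# + 9 semitones is pitch class 0, spelled on B as B#.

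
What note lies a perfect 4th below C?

G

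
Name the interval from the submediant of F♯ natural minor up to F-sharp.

major third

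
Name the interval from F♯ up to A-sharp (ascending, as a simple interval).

The letter names run F→A, a span of 2 letter steps, so the interval is some kind of third.
F# to A# is 4 semitones. A major third is 4, so 4 makes it major.

major third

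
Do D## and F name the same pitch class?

Two spellings are enharmonically equivalent only if they share a pitch class.
Here D## → 4, F → 5; 4 ≠ 5, so they are not.

No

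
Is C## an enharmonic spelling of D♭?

No

Two spellings are enharmonically equivalent only if they share a pitch class.
Here C## → 2, Db → 1; 1 ≠ 2, so they are not.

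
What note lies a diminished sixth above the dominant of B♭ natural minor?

Dbb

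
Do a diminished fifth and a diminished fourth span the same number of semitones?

No

A diminished fifth spans 6 semitones; a diminished fourth spans 4.
The spans differ, so they are not enharmonic equivalents.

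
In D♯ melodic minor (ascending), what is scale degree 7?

C##

Degree 7 takes the letter 6 steps above D, which is C.
In melodic minor (ascending), degree 7 sits 11 semitones above the tonic. D# + 11 semitones is pitch class 2, spelled on C as C##.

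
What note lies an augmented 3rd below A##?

A down a major third is F, so the target letter is F.
From A##, an augmented third is 5 semitones down: F#.

F#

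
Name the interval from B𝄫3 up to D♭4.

major third

Counting letters B–C–D gives a third.
Bbb→Db = 4 semitones, exactly the major third.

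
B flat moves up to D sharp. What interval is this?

Counting letters B–C–D gives a third.
Bb→D# = 5 semitones, 1 wider than the major third (4), so augmented.

augmented third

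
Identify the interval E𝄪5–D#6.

diminished seventh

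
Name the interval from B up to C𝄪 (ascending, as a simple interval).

augmented second

The letter names run B→C, a span of 1 letter step, so the interval is some kind of second.
B to C## is 3 semitones. A major second is 2, so 3 makes it augmented.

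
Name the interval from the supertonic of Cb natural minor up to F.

major third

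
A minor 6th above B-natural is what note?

G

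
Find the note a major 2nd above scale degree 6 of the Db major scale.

C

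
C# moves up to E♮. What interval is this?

minor third

The letter names run C→E, a span of 2 letter steps, so the interval is some kind of third.
C# to E is 3 semitones. A major third is 4, so 3 makes it minor.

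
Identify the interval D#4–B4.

minor sixth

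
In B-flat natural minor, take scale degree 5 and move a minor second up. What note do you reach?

Gb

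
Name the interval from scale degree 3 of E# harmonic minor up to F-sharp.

Scale degree 3 of E# harmonic minor is G#.
G# up to F#: letters G→F make it a seventh; 10 semitones makes it minor.

minor seventh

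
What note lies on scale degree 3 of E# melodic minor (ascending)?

The E# melodic minor (ascending) scale runs E# F## G# A# B# C## D##.
Degree 3 is G#.

G#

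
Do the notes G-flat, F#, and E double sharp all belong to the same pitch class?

Yes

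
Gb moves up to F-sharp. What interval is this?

Counting letters G–A–B–C–D–E–F gives a seventh.
Gb→F# = 12 semitones, 1 wider than the major seventh (11), so augmented.

augmented seventh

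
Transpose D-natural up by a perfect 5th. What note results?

D up a perfect fifth is A, so the target letter is A.
From D, a perfect fifth is 7 semitones up: A.

A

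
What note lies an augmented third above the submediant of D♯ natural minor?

D##

The submediant of D# natural minor is B.
An augmented third (5 semitones) above B lands on the letter D, giving D##.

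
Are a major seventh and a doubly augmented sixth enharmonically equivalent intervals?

A major seventh spans 11 semitones; a doubly augmented sixth spans 11.
They are enharmonically equivalent.

Yes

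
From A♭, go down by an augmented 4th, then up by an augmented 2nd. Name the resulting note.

F

An augmented fourth down from Ab is Ebb (letter E, 6 semitones down).
An augmented second up from Ebb is F (letter F, 3 semitones up).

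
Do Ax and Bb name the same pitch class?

A## is pitch class 11; Bb is pitch class 10.
The pitch classes differ (11 vs. 10), so they are not enharmonic equivalents.

No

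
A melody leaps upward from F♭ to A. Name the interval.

augmented third

The letter names run F→A, a span of 2 letter steps, so the interval is some kind of third.
Fb to A is 5 semitones. A major third is 4, so 5 makes it augmented.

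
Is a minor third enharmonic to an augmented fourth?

No

A minor third spans 3 semitones; an augmented fourth spans 6.
The spans differ, so they are not enharmonic equivalents.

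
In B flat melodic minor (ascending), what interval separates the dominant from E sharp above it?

The dominant of Bb melodic minor (ascending) is F.
F up to E#: letters F→E make it a seventh; 12 semitones makes it augmented.

augmented seventh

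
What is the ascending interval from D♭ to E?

augmented second

The letter names run D→E, a span of 1 letter step, so the interval is some kind of second.
Db to E is 3 semitones. A major second is 2, so 3 makes it augmented.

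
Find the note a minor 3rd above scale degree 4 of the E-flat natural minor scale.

Cb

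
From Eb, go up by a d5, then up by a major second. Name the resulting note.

A diminished fifth up from Eb is Bbb (letter B, 6 semitones up).
A major second up from Bbb is Cb (letter C, 2 semitones up).

Cb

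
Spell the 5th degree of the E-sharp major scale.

B#

Degree 5 takes the letter 4 steps above E, which is B.
In major, degree 5 sits 7 semitones above the tonic. E# + 7 semitones is pitch class 0, spelled on B as B#.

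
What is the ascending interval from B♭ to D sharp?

augmented third

The letter names run B→D, a span of 2 letter steps, so the interval is some kind of third.
Bb to D# is 5 semitones. A major third is 4, so 5 makes it augmented.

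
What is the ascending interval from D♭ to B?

augmented sixth

The letter names run D→B, a span of 5 letter steps, so the interval is some kind of sixth.
Db to B is 10 semitones. A major sixth is 9, so 10 makes it augmented.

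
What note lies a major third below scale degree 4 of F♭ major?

Scale degree 4 of Fb major is Bbb.
A major third (4 semitones) below Bbb lands on the letter G, giving Gbb.

Gbb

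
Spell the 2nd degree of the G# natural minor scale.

Degree 2 takes the letter 1 step above G, which is A.
In natural minor, degree 2 sits 2 semitones above the tonic. G# + 2 semitones is pitch class 10, spelled on A as A#.

A#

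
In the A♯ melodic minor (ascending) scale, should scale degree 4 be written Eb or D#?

D#

Each scale degree takes a distinct letter name. Degree 4 of a scale on A must use the letter D.
D# and Eb are enharmonically the same pitch, but only D# uses the letter D, so it is the correct spelling here.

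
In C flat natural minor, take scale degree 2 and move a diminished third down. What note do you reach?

Scale degree 2 of Cb natural minor is Db.
A diminished third (2 semitones) below Db lands on the letter B, giving B.

B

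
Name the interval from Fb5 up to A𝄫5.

minor third

Counting letters F–G–A gives a third.
Fb→Abb = 3 semitones, 1 narrower than the major third (4), so minor.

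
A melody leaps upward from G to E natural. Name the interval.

The letter names run G→E, a span of 5 letter steps, so the interval is some kind of sixth.
G to E is 9 semitones. A major sixth is 9, so 9 makes it major.

major sixth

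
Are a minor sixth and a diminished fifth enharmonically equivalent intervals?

A minor sixth spans 8 semitones; a diminished fifth spans 6.
The spans differ, so they are not enharmonic equivalents.

No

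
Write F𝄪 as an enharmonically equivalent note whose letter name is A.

Abb

Plain A sits 2 semitones above F##, so on the letter A the same pitch needs a double flat: Abb.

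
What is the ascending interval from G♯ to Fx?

major seventh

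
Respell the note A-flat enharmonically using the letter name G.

Ab is pitch class 8. The letter G alone is pitch class 7.
To reach pitch class 8 from G requires an offset of +1 semitone, i.e. sharp: G#.

G#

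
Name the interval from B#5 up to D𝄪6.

Counting letters B–C–D gives a third.
B#→D## = 4 semitones, exactly the major third.

major third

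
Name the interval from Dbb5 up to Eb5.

augmented second

Counting letters D–E gives a second.
Dbb→Eb = 3 semitones, 1 wider than the major second (2), so augmented.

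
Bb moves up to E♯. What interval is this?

The letter names run B→E, a span of 3 letter steps, so the interval is some kind of fourth.
Bb to E# is 7 semitones. A perfect fourth is 5, so 7 makes it doubly augmented.

doubly augmented fourth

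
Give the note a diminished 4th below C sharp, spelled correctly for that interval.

G##

C down a perfect fourth is G, so the target letter is G.
From C#, a diminished fourth is 4 semitones down: G##.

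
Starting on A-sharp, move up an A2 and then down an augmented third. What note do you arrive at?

G#

An augmented second up from A# is B## (letter B, 3 semitones up).
An augmented third down from B## is G# (letter G, 5 semitones down).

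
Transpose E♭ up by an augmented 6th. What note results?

C#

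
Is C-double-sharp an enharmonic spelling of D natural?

C## is pitch class 2; D is pitch class 2.
All spellings map to pitch class 2, so they are enharmonically equivalent.

Yes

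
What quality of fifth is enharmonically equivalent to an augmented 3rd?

doubly diminished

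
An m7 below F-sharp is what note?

F down a major seventh is Gb, so the target letter is G.
From F#, a minor seventh is 10 semitones down: G#.

G#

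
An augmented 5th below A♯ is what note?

A down a perfect fifth is D, so the target letter is D.
From A#, an augmented fifth is 8 semitones down: D.

D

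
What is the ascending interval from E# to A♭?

doubly diminished fourth

The letter names run E→A, a span of 3 letter steps, so the interval is some kind of fourth.
E# to Ab is 3 semitones. A perfect fourth is 5, so 3 makes it doubly diminished.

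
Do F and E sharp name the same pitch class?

F is pitch class 5; E# is pitch class 5.
All spellings map to pitch class 5, so they are enharmonically equivalent.

Yes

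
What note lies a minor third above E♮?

E up a major third is G#, so the target letter is G.
From E, a minor third is 3 semitones up: G.

G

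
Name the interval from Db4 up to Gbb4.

Counting letters D–E–F–G gives a fourth.
Db→Gbb = 4 semitones, 1 narrower than the perfect fourth (5), so diminished.

diminished fourth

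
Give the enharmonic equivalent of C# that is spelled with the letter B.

B##

Plain B sits 2 semitones below C#, so on the letter B the same pitch needs a double sharp: B##.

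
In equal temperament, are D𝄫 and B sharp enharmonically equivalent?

Yes

Dbb = pitch class 0 and B# = pitch class 0 — the same pitch class, so they are enharmonic equivalents.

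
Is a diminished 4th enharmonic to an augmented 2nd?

A diminished fourth spans 4 semitones; an augmented second spans 3.
The spans differ, so they are not enharmonic equivalents.

No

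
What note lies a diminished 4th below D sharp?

A##

D down a perfect fourth is A, so the target letter is A.
From D#, a diminished fourth is 4 semitones down: A##.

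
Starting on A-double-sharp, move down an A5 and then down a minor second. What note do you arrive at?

An augmented fifth down from A## is D# (letter D, 8 semitones down).
A minor second down from D# is C## (letter C, 1 semitone down).

C##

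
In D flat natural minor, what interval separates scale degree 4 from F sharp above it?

augmented seventh

Scale degree 4 of Db natural minor is Gb.
Gb up to F#: letters G→F make it a seventh; 12 semitones makes it augmented.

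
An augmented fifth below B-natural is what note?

B down a perfect fifth is E, so the target letter is E.
From B, an augmented fifth is 8 semitones down: Eb.

Eb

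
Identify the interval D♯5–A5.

diminished fifth

The letter names run D→A, a span of 4 letter steps, so the interval is some kind of fifth.
D# to A is 6 semitones. A perfect fifth is 7, so 6 makes it diminished.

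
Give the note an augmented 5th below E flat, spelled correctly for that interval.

E down a perfect fifth is A, so the target letter is A.
From Eb, an augmented fifth is 8 semitones down: Abb.

Abb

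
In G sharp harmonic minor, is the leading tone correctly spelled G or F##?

Each scale degree takes a distinct letter name. Degree 7 of a scale on G must use the letter F.
F## and G are enharmonically the same pitch, but only F## uses the letter F, so it is the correct spelling here.

F##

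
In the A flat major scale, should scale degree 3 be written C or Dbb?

C

Each scale degree takes a distinct letter name. Degree 3 of a scale on A must use the letter C.
C and Dbb are enharmonically the same pitch, but only C uses the letter C, so it is the correct spelling here.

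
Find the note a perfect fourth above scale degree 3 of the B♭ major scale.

G

Scale degree 3 of Bb major is D.
A perfect fourth (5 semitones) above D lands on the letter G, giving G.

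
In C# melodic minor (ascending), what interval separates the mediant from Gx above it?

augmented third

The mediant of C# melodic minor (ascending) is E.
E up to G##: letters E→G make it a third; 5 semitones makes it augmented.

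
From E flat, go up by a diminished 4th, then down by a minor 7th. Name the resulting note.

Bbb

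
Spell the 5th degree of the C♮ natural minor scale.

G

The C natural minor scale runs C D Eb F G Ab Bb.
Degree 5 is G.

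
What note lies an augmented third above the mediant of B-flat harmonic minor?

F#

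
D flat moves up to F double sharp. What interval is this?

The letter names run D→F, a span of 2 letter steps, so the interval is some kind of third.
Db to F## is 6 semitones. A major third is 4, so 6 makes it doubly augmented.

doubly augmented third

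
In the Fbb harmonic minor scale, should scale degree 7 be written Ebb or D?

Each scale degree takes a distinct letter name. Degree 7 of a scale on F must use the letter E.
Ebb and D are enharmonically the same pitch, but only Ebb uses the letter E, so it is the correct spelling here.

Ebb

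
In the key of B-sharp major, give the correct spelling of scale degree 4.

E#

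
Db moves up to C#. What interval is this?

augmented seventh

Counting letters D–E–F–G–A–B–C gives a seventh.
Db→C# = 12 semitones, 1 wider than the major seventh (11), so augmented.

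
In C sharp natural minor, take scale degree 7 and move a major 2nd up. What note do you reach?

Scale degree 7 of C# natural minor is B.
A major second (2 semitones) above B lands on the letter C, giving C#.

C#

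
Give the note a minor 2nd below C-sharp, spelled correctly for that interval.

B#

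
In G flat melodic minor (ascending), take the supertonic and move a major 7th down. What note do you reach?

Bbb

The supertonic of Gb melodic minor (ascending) is Ab.
A major seventh (11 semitones) below Ab lands on the letter B, giving Bbb.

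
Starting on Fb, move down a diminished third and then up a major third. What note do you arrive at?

F#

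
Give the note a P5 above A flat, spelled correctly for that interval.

A up a perfect fifth is E, so the target letter is E.
From Ab, a perfect fifth is 7 semitones up: Eb.

Eb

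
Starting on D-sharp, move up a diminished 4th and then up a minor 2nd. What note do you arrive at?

A diminished fourth up from D# is G (letter G, 4 semitones up).
A minor second up from G is Ab (letter A, 1 semitone up).

Ab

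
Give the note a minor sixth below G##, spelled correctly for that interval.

B##

G down a major sixth is Bb, so the target letter is B.
From G##, a minor sixth is 8 semitones down: B##.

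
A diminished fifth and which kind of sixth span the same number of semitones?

doubly diminished

A diminished fifth spans 6 semitones.
A sixth spanning 6 semitones is doubly diminished (the major sixth is 9).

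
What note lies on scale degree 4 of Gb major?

The Gb major scale runs Gb Ab Bb Cb Db Eb F.
Degree 4 is Cb.

Cb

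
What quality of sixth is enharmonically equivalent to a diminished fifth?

doubly diminished

A diminished fifth spans 6 semitones.
A sixth spanning 6 semitones is doubly diminished (the major sixth is 9).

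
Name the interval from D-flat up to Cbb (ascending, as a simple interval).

diminished seventh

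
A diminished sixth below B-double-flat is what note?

B down a major sixth is D, so the target letter is D.
From Bbb, a diminished sixth is 7 semitones down: D.

D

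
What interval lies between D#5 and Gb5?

doubly diminished fourth

The letter names run D→G, a span of 3 letter steps, so the interval is some kind of fourth.
D# to Gb is 3 semitones. A perfect fourth is 5, so 3 makes it doubly diminished.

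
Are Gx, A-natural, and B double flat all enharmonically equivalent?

G## is pitch class 9; A is pitch class 9; Bbb is pitch class 9.
All spellings map to pitch class 9, so they are enharmonically equivalent.

Yes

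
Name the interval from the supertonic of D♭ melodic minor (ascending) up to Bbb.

diminished fifth

The supertonic of Db melodic minor (ascending) is Eb.
Eb up to Bbb: letters E→B make it a fifth; 6 semitones makes it diminished.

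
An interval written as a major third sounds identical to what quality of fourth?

A major third spans 4 semitones.
A fourth spanning 4 semitones is diminished (the perfect fourth is 5).

diminished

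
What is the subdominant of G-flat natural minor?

The Gb natural minor scale runs Gb Ab Bbb Cb Db Ebb Fb.
Degree 4 is Cb.

Cb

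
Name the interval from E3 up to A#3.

augmented fourth

Counting letters E–F–G–A gives a fourth.
E→A# = 6 semitones, 1 wider than the perfect fourth (5), so augmented.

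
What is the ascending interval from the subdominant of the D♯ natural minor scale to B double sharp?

The subdominant of D# natural minor is G#.
G# up to B##: letters G→B make it a third; 5 semitones makes it augmented.

augmented third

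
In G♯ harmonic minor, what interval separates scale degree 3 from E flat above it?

diminished fourth

Scale degree 3 of G# harmonic minor is B.
B up to Eb: letters B→E make it a fourth; 4 semitones makes it diminished.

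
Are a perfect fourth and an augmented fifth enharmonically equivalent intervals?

No

A perfect fourth spans 5 semitones; an augmented fifth spans 8.
The spans differ, so they are not enharmonic equivalents.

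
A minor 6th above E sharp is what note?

A sixth above E lands on the letter C.
A minor sixth spans 8 semitones, so E# moves to pitch class 1. On the letter C that is C#.

C#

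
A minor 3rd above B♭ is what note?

B up a major third is D#, so the target letter is D.
From Bb, a minor third is 3 semitones up: Db.

Db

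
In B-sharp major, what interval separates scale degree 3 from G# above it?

diminished fourth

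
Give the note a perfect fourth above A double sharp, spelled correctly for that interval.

D##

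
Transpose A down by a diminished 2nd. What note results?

G##

A second below A lands on the letter G.
A diminished second spans 0 semitones, so A moves to pitch class 9. On the letter G that is G##.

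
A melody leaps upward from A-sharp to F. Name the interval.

diminished sixth

The letter names run A→F, a span of 5 letter steps, so the interval is some kind of sixth.
A# to F is 7 semitones. A major sixth is 9, so 7 makes it diminished.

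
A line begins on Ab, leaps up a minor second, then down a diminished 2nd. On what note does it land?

A

A minor second up from Ab is Bbb (letter B, 1 semitone up).
A diminished second down from Bbb is A (letter A, 0 semitones down).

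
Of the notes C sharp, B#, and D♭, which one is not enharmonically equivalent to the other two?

In 12-tone equal temperament, enharmonic equivalents share a pitch class. C# is pitch class 1; B# is pitch class 0; Db is pitch class 1.
C# and Db share pitch class 1, while B# is pitch class 0.

B#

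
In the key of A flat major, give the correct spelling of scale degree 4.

Db

The Ab major scale runs Ab Bb C Db Eb F G.
Degree 4 is Db.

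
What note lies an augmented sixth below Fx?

A sixth below F lands on the letter A.
An augmented sixth spans 10 semitones, so F## moves to pitch class 9. On the letter A that is A.

A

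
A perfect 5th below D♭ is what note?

Gb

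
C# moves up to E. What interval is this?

minor third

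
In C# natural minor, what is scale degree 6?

A

The C# natural minor scale runs C# D# E F# G# A B.
Degree 6 is A.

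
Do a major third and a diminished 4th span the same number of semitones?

Yes

A major third spans 4 semitones; a diminished fourth spans 4.
They are enharmonically equivalent.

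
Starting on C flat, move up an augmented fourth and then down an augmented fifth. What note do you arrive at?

An augmented fourth up from Cb is F (letter F, 6 semitones up).
An augmented fifth down from F is Bbb (letter B, 8 semitones down).

Bbb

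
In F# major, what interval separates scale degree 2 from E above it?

Scale degree 2 of F# major is G#.
G# up to E: letters G→E make it a sixth; 8 semitones makes it minor.

minor sixth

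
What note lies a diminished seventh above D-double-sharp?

D up a major seventh is C#, so the target letter is C.
From D##, a diminished seventh is 9 semitones up: C#.

C#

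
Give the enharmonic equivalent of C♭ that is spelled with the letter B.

Plain B sits at the same pitch as Cb, so on the letter B the same pitch needs a natural: B.

B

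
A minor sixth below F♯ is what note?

A sixth below F lands on the letter A.
A minor sixth spans 8 semitones, so F# moves to pitch class 10. On the letter A that is A#.

A#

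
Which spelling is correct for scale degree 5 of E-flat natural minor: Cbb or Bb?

Bb

Each scale degree takes a distinct letter name. Degree 5 of a scale on E must use the letter B.
Bb and Cbb are enharmonically the same pitch, but only Bb uses the letter B, so it is the correct spelling here.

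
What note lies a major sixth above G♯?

E#

G up a major sixth is E, so the target letter is E.
From G#, a major sixth is 9 semitones up: E#.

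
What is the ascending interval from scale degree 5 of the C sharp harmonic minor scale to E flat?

diminished sixth

Scale degree 5 of C# harmonic minor is G#.
G# up to Eb: letters G→E make it a sixth; 7 semitones makes it diminished.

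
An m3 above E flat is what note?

Gb

A third above E lands on the letter G.
A minor third spans 3 semitones, so Eb moves to pitch class 6. On the letter G that is Gb.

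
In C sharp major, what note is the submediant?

Degree 6 takes the letter 5 steps above C, which is A.
In major, degree 6 sits 9 semitones above the tonic. C# + 9 semitones is pitch class 10, spelled on A as A#.

A#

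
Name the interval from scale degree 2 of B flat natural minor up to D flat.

minor second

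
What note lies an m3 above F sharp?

A third above F lands on the letter A.
A minor third spans 3 semitones, so F# moves to pitch class 9. On the letter A that is A.

A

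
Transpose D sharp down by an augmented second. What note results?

A second below D lands on the letter C.
An augmented second spans 3 semitones, so D# moves to pitch class 0. On the letter C that is C.

C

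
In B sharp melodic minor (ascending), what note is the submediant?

G##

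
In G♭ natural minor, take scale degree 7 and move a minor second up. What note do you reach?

Scale degree 7 of Gb natural minor is Fb.
A minor second (1 semitone) above Fb lands on the letter G, giving Gbb.

Gbb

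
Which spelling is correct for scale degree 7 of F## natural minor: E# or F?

E#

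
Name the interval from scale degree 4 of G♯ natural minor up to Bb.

diminished seventh

Scale degree 4 of G# natural minor is C#.
C# up to Bb: letters C→B make it a seventh; 9 semitones makes it diminished.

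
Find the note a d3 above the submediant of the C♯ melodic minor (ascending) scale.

C

The submediant of C# melodic minor (ascending) is A#.
A diminished third (2 semitones) above A# lands on the letter C, giving C.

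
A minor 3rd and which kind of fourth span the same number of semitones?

doubly diminished

A minor third spans 3 semitones.
A fourth spanning 3 semitones is doubly diminished (the perfect fourth is 5).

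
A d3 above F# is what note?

A third above F lands on the letter A.
A diminished third spans 2 semitones, so F# moves to pitch class 8. On the letter A that is Ab.

Ab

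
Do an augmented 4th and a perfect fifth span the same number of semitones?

No

An augmented fourth spans 6 semitones; a perfect fifth spans 7.
The spans differ, so they are not enharmonic equivalents.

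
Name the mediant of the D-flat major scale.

F

Degree 3 takes the letter 2 steps above D, which is F.
In major, degree 3 sits 4 semitones above the tonic. Db + 4 semitones is pitch class 5, spelled on F as F.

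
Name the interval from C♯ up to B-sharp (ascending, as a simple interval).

The letter names run C→B, a span of 6 letter steps, so the interval is some kind of seventh.
C# to B# is 11 semitones. A major seventh is 11, so 11 makes it major.

major seventh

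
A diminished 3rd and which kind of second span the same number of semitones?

A diminished third spans 2 semitones.
A second spanning 2 semitones is major (the major second is 2).

major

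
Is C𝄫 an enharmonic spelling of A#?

Cbb is pitch class 10; A# is pitch class 10.
All spellings map to pitch class 10, so they are enharmonically equivalent.

Yes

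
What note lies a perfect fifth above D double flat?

Abb

A fifth above D lands on the letter A.
A perfect fifth spans 7 semitones, so Dbb moves to pitch class 7. On the letter A that is Abb.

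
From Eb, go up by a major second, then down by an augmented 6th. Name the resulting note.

A major second up from Eb is F (letter F, 2 semitones up).
An augmented sixth down from F is Abb (letter A, 10 semitones down).

Abb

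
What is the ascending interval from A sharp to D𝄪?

augmented fourth

The letter names run A→D, a span of 3 letter steps, so the interval is some kind of fourth.
A# to D## is 6 semitones. A perfect fourth is 5, so 6 makes it augmented.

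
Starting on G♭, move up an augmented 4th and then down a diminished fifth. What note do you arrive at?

F#

An augmented fourth up from Gb is C (letter C, 6 semitones up).
A diminished fifth down from C is F# (letter F, 6 semitones down).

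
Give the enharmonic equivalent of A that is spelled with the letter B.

Plain B sits 2 semitones above A, so on the letter B the same pitch needs a double flat: Bbb.

Bbb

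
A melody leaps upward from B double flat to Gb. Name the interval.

major sixth

Counting letters B–C–D–E–F–G gives a sixth.
Bbb→Gb = 9 semitones, exactly the major sixth.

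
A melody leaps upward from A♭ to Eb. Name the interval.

The letter names run A→E, a span of 4 letter steps, so the interval is some kind of fifth.
Ab to Eb is 7 semitones. A perfect fifth is 7, so 7 makes it perfect.

perfect fifth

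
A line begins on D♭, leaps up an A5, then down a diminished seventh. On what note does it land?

An augmented fifth up from Db is A (letter A, 8 semitones up).
A diminished seventh down from A is B# (letter B, 9 semitones down).

B#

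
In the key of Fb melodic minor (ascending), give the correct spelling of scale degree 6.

The Fb melodic minor (ascending) scale runs Fb Gb Abb Bbb Cb Db Eb.
Degree 6 is Db.

Db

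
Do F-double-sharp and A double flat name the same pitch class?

Yes

F## is pitch class 7; Abb is pitch class 7.
All spellings map to pitch class 7, so they are enharmonically equivalent.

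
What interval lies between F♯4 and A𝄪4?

augmented third

Counting letters F–G–A gives a third.
F#→A## = 5 semitones, 1 wider than the major third (4), so augmented.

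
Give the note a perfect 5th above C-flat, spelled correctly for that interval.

C up a perfect fifth is G, so the target letter is G.
From Cb, a perfect fifth is 7 semitones up: Gb.

Gb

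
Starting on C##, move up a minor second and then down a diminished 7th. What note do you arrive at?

A minor second up from C## is D# (letter D, 1 semitone up).
A diminished seventh down from D# is E## (letter E, 9 semitones down).

E##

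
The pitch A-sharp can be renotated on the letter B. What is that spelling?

Plain B sits 1 semitone above A#, so on the letter B the same pitch needs a flat: Bb.

Bb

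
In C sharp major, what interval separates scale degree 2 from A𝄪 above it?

augmented fifth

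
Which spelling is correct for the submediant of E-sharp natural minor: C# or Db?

C#

Each scale degree takes a distinct letter name. Degree 6 of a scale on E must use the letter C.
C# and Db are enharmonically the same pitch, but only C# uses the letter C, so it is the correct spelling here.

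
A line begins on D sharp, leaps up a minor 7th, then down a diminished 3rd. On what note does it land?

A##

A minor seventh up from D# is C# (letter C, 10 semitones up).
A diminished third down from C# is A## (letter A, 2 semitones down).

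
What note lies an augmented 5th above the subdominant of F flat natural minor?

The subdominant of Fb natural minor is Bbb.
An augmented fifth (8 semitones) above Bbb lands on the letter F, giving F.

F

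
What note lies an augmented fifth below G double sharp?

C#

G down a perfect fifth is C, so the target letter is C.
From G##, an augmented fifth is 8 semitones down: C#.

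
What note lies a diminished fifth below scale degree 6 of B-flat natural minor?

C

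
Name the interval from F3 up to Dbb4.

The letter names run F→D, a span of 5 letter steps, so the interval is some kind of sixth.
F to Dbb is 7 semitones. A major sixth is 9, so 7 makes it diminished.

diminished sixth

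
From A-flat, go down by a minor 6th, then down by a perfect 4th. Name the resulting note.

G

A minor sixth down from Ab is C (letter C, 8 semitones down).
A perfect fourth down from C is G (letter G, 5 semitones down).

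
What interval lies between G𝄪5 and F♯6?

Counting letters G–A–B–C–D–E–F gives a seventh.
G##→F# = 9 semitones, 2 narrower than the major seventh (11), so diminished.

diminished seventh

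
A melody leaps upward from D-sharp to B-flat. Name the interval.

diminished sixth

Counting letters D–E–F–G–A–B gives a sixth.
D#→Bb = 7 semitones, 2 narrower than the major sixth (9), so diminished.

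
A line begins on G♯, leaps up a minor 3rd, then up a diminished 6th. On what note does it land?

Gb

A minor third up from G# is B (letter B, 3 semitones up).
A diminished sixth up from B is Gb (letter G, 7 semitones up).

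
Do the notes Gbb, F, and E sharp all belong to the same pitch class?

Yes

Gbb is pitch class 5; F is pitch class 5; E# is pitch class 5.
All spellings map to pitch class 5, so they are enharmonically equivalent.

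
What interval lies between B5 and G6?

minor sixth

The letter names run B→G, a span of 5 letter steps, so the interval is some kind of sixth.
B to G is 8 semitones. A major sixth is 9, so 8 makes it minor.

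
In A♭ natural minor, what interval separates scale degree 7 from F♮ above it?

Scale degree 7 of Ab natural minor is Gb.
Gb up to F: letters G→F make it a seventh; 11 semitones makes it major.

major seventh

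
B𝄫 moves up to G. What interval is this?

augmented sixth

The letter names run B→G, a span of 5 letter steps, so the interval is some kind of sixth.
Bbb to G is 10 semitones. A major sixth is 9, so 10 makes it augmented.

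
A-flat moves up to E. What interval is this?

augmented fifth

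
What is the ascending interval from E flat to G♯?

augmented third

Counting letters E–F–G gives a third.
Eb→G# = 5 semitones, 1 wider than the major third (4), so augmented.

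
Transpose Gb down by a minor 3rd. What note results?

G down a major third is Eb, so the target letter is E.
From Gb, a minor third is 3 semitones down: Eb.

Eb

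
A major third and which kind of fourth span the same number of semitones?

A major third spans 4 semitones.
A fourth spanning 4 semitones is diminished (the perfect fourth is 5).

diminished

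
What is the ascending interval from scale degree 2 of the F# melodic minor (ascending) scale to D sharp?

Scale degree 2 of F# melodic minor (ascending) is G#.
G# up to D#: letters G→D make it a fifth; 7 semitones makes it perfect.

perfect fifth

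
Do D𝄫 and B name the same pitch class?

Dbb is pitch class 0; B is pitch class 11.
The pitch classes differ (0 vs. 11), so they are not enharmonic equivalents.

No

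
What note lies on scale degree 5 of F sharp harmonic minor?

Degree 5 takes the letter 4 steps above F, which is C.
In harmonic minor, degree 5 sits 7 semitones above the tonic. F# + 7 semitones is pitch class 1, spelled on C as C#.

C#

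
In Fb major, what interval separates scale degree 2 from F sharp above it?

Scale degree 2 of Fb major is Gb.
Gb up to F#: letters G→F make it a seventh; 12 semitones makes it augmented.

augmented seventh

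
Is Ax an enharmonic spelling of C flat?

A## is pitch class 11; Cb is pitch class 11.
All spellings map to pitch class 11, so they are enharmonically equivalent.

Yes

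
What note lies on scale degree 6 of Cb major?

Ab

The Cb major scale runs Cb Db Eb Fb Gb Ab Bb.
Degree 6 is Ab.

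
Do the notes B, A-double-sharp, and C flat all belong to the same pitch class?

B = pitch class 11 and A## = pitch class 11 and Cb = pitch class 11 — the same pitch class, so they are enharmonic equivalents.

Yes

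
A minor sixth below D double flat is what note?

Fb

A sixth below D lands on the letter F.
A minor sixth spans 8 semitones, so Dbb moves to pitch class 4. On the letter F that is Fb.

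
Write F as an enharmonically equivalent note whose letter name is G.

Gbb

F is pitch class 5. The letter G alone is pitch class 7.
To reach pitch class 5 from G requires an offset of -2 semitones, i.e. double flat: Gbb.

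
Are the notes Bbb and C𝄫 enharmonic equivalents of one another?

Two spellings are enharmonically equivalent only if they share a pitch class.
Here Bbb → 9, Cbb → 10; 9 ≠ 10, so they are not.

No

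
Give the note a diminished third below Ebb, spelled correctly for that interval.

E down a major third is C, so the target letter is C.
From Ebb, a diminished third is 2 semitones down: C.

C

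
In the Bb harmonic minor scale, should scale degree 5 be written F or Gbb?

F

Each scale degree takes a distinct letter name. Degree 5 of a scale on B must use the letter F.
F and Gbb are enharmonically the same pitch, but only F uses the letter F, so it is the correct spelling here.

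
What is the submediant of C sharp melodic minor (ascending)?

A#

Degree 6 takes the letter 5 steps above C, which is A.
In melodic minor (ascending), degree 6 sits 9 semitones above the tonic. C# + 9 semitones is pitch class 10, spelled on A as A#.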